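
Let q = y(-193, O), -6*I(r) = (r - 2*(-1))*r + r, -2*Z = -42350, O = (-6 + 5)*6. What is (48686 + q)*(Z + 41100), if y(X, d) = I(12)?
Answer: 3030052400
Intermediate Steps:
O = -6 (O = -1*6 = -6)
Z = 21175 (Z = -½*(-42350) = 21175)
I(r) = -r/6 - r*(2 + r)/6 (I(r) = -((r - 2*(-1))*r + r)/6 = -((r + 2)*r + r)/6 = -((2 + r)*r + r)/6 = -(r*(2 + r) + r)/6 = -(r + r*(2 + r))/6 = -r/6 - r*(2 + r)/6)
y(X, d) = -30 (y(X, d) = -⅙*12*(3 + 12) = -⅙*12*15 = -30)
q = -30
(48686 + q)*(Z + 41100) = (48686 - 30)*(21175 + 41100) = 48656*62275 = 3030052400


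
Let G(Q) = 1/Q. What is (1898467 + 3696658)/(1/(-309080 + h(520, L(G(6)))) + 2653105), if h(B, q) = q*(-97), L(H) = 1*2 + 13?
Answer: 1737482141875/823881961174 ≈ 2.1089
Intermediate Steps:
L(H) = 15 (L(H) = 2 + 13 = 15)
h(B, q) = -97*q
(1898467 + 3696658)/(1/(-309080 + h(520, L(G(6)))) + 2653105) = (1898467 + 3696658)/(1/(-309080 - 97*15) + 2653105) = 5595125/(1/(-309080 - 1455) + 2653105) = 5595125/(1/(-310535) + 2653105) = 5595125/(-1/310535 + 2653105) = 5595125/(823881961174/310535) = 5595125*(310535/823881961174) = 1737482141875/823881961174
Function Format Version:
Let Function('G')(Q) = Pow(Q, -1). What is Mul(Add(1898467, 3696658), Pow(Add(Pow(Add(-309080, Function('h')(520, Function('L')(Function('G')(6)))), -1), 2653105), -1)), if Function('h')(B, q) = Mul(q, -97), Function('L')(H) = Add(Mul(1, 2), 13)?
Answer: Rational(1737482141875, 823881961174) ≈ 2.1089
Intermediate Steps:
Function('L')(H) = 15 (Function('L')(H) = Add(2, 13) = 15)
Function('h')(B, q) = Mul(-97, q)
Mul(Add(1898467, 3696658), Pow(Add(Pow(Add(-309080, Function('h')(520, Function('L')(Function('G')(6)))), -1), 2653105), -1)) = Mul(Add(1898467, 3696658), Pow(Add(Pow(Add(-309080, Mul(-97, 15)), -1), 2653105), -1)) = Mul(5595125, Pow(Add(Pow(Add(-309080, -1455), -1), 2653105), -1)) = Mul(5595125, Pow(Add(Pow(-310535, -1), 2653105), -1)) = Mul(5595125, Pow(Add(Rational(-1, 310535), 2653105), -1)) = Mul(5595125, Pow(Rational(823881961174, 310535), -1)) = Mul(5595125, Rational(310535, 823881961174)) = Rational(1737482141875, 823881961174)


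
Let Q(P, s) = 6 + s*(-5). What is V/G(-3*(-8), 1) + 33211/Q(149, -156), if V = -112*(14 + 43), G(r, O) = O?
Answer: -4984613/786 ≈ -6341.8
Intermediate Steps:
V = -6384 (V = -112*57 = -6384)
Q(P, s) = 6 - 5*s
V/G(-3*(-8), 1) + 33211/Q(149, -156) = -6384/1 + 33211/(6 - 5*(-156)) = -6384*1 + 33211/(6 + 780) = -6384 + 33211/786 = -4984613/786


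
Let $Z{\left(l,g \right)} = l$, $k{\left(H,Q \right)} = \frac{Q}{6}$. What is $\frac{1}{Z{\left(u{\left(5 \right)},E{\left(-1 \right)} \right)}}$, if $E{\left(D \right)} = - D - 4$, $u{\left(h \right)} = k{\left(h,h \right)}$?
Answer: $\frac{6}{5} \approx 1.2$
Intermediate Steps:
$k{\left(H,Q \right)} = \frac{Q}{6}$ ($k{\left(H,Q \right)} = Q \frac{1}{6} = \frac{Q}{6}$)
$u{\left(h \right)} = \frac{h}{6}$
$E{\left(D \right)} = -4 - D$
$\frac{1}{Z{\left(u{\left(5 \right)},E{\left(-1 \right)} \right)}} = \frac{1}{\frac{1}{6} \cdot 5} = \frac{1}{\frac{5}{6}} = \frac{6}{5}$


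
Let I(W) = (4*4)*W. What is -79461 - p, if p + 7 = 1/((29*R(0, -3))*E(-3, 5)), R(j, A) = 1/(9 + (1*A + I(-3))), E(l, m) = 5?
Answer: -11520788/145 ≈ -79454.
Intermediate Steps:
I(W) = 16*W
R(j, A) = 1/(-39 + A) (R(j, A) = 1/(9 + (1*A + 16*(-3))) = 1/(9 + (A - 48)) = 1/(9 + (-48 + A)) = 1/(-39 + A))
p = -1057/145 (p = -7 + 1/((29/(-39 - 3))*5) = -7 + 1/((29/(-42))*5) = -7 + 1/((29*(-1/42))*5) = -7 + 1/(-29/42*5) = -7 + 1/(-145/42) = -7 - 42/145 = -1057/145 ≈ -7.2897)
-79461 - p = -79461 - 1*(-1057/145) = -79461 + 1057/145 = -11520788/145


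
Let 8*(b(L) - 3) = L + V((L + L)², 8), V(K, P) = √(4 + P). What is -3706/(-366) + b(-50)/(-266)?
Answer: 1973971/194712 - √3/1064 ≈ 10.136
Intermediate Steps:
b(L) = 3 + √3/4 + L/8 (b(L) = 3 + (L + √(4 + 8))/8 = 3 + (L + √12)/8 = 3 + (L + 2*√3)/8 = 3 + (√3/4 + L/8) = 3 + √3/4 + L/8)
-3706/(-366) + b(-50)/(-266) = -3706/(-366) + (3 + √3/4 + (⅛)*(-50))/(-266) = -3706*(-1/366) + (3 + √3/4 - 25/4)*(-1/266) = 1853/183 + (-13/4 + √3/4)*(-1/266) = 1853/183 + (13/1064 - √3/1064) = 1973971/194712 - √3/1064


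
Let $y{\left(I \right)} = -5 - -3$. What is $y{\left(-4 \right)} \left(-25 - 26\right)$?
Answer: $102$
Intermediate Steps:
$y{\left(I \right)} = -2$ ($y{\left(I \right)} = -5 + 3 = -2$)
$y{\left(-4 \right)} \left(-25 - 26\right) = - 2 \left(-25 - 26\right) = \left(-2\right) \left(-51\right) = 102$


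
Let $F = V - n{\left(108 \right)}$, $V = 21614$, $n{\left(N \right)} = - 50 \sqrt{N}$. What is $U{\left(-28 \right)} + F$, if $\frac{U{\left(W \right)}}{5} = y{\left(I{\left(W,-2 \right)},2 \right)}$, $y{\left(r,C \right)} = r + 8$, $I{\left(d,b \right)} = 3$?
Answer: $21669 + 300 \sqrt{3} \approx 22189.0$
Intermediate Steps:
$y{\left(r,C \right)} = 8 + r$
$F = 21614 + 300 \sqrt{3}$ ($F = 21614 - - 50 \sqrt{108} = 21614 - - 50 \cdot 6 \sqrt{3} = 21614 - - 300 \sqrt{3} = 21614 + 300 \sqrt{3} \approx 22134.0$)
$U{\left(W \right)} = 55$ ($U{\left(W \right)} = 5 \left(8 + 3\right) = 5 \cdot 11 = 55$)
$U{\left(-28 \right)} + F = 55 + \left(21614 + 300 \sqrt{3}\right) = 21669 + 300 \sqrt{3}$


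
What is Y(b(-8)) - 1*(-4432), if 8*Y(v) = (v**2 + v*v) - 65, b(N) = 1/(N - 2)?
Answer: 1769551/400 ≈ 4423.9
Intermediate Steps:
b(N) = 1/(-2 + N)
Y(v) = -65/8 + v**2/4 (Y(v) = ((v**2 + v*v) - 65)/8 = ((v**2 + v**2) - 65)/8 = (2*v**2 - 65)/8 = (-65 + 2*v**2)/8 = -65/8 + v**2/4)
Y(b(-8)) - 1*(-4432) = (-65/8 + (1/(-2 - 8))**2/4) - 1*(-4432) = (-65/8 + (1/(-10))**2/4) + 4432 = (-65/8 + (-1/10)**2/4) + 4432 = (-65/8 + (1/4)*(1/100)) + 4432 = (-65/8 + 1/400) + 4432 = -3249/400 + 4432 = 1769551/400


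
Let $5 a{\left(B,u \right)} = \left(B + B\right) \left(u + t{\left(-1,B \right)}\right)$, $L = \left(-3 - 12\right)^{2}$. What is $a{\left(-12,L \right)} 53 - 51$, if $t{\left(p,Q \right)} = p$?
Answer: $- \frac{285183}{5} \approx -57037.0$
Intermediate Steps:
$L = 225$ ($L = \left(-3 - 12\right)^{2} = \left(-15\right)^{2} = 225$)
$a{\left(B,u \right)} = \frac{2 B \left(-1 + u\right)}{5}$ ($a{\left(B,u \right)} = \frac{\left(B + B\right) \left(u - 1\right)}{5} = \frac{2 B \left(-1 + u\right)}{5}$)
$a{\left(-12,L \right)} 53 - 51 = \frac{2}{5} \left(-12\right) \left(-1 + 225\right) 53 - 51 = \frac{2}{5} \left(-12\right) 224 \cdot 53 - 51 = \left(- \frac{5376}{5}\right) 53 - 51 = - \frac{284928}{5} - 51 = - \frac{285183}{5}$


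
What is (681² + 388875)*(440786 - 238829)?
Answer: 172195808652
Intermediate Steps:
(681² + 388875)*(440786 - 238829) = (463761 + 388875)*201957 = 852636*201957 = 172195808652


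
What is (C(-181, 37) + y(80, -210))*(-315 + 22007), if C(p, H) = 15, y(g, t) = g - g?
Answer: 325380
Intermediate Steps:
y(g, t) = 0
(C(-181, 37) + y(80, -210))*(-315 + 22007) = (15 + 0)*(-315 + 22007) = 15*21692 = 325380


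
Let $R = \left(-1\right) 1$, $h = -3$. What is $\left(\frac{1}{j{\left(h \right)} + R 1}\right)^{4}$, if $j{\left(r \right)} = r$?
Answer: $\frac{1}{256} \approx 0.0039063$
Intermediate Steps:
$R = -1$
$\left(\frac{1}{j{\left(h \right)} + R 1}\right)^{4} = \left(\frac{1}{-3 - 1}\right)^{4} = \left(\frac{1}{-4}\right)^{4} = \left(- \frac{1}{4}\right)^{4} = \frac{1}{256}$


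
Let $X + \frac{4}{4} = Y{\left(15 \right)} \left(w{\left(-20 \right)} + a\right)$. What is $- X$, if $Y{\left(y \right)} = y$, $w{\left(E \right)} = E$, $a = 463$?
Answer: $-6644$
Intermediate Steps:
$X = 6644$ ($X = -1 + 15 \left(-20 + 463\right) = -1 + 15 \cdot 443 = -1 + 6645 = 6644$)
$- X = \left(-1\right) 6644 = -6644$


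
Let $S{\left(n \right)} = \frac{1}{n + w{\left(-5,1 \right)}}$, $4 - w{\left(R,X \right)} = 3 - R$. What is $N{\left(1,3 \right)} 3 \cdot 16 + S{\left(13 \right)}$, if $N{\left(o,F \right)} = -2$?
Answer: $- \frac{863}{9} \approx -95.889$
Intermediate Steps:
$w{\left(R,X \right)} = 1 + R$ ($w{\left(R,X \right)} = 4 - \left(3 - R\right) = 4 + \left(-3 + R\right) = 1 + R$)
$S{\left(n \right)} = \frac{1}{-4 + n}$ ($S{\left(n \right)} = \frac{1}{n + \left(1 - 5\right)} = \frac{1}{n - 4} = \frac{1}{-4 + n}$)
$N{\left(1,3 \right)} 3 \cdot 16 + S{\left(13 \right)} = \left(-2\right) 3 \cdot 16 + \frac{1}{-4 + 13} = \left(-6\right) 16 + \frac{1}{9} = -96 + \frac{1}{9} = - \frac{863}{9}$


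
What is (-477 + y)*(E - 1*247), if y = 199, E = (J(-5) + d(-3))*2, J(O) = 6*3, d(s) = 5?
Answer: 55878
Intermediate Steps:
J(O) = 18
E = 46 (E = (18 + 5)*2 = 23*2 = 46)
(-477 + y)*(E - 1*247) = (-477 + 199)*(46 - 1*247) = -278*(46 - 247) = -278*(-201) = 55878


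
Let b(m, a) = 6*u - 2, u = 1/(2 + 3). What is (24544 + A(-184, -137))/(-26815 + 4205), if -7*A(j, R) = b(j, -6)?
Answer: -25266/23275 ≈ -1.0855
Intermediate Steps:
u = ⅕ (u = 1/5 = ⅕ ≈ 0.20000)
b(m, a) = -⅘ (b(m, a) = 6*(⅕) - 2 = 6/5 - 2 = -⅘)
A(j, R) = 4/35 (A(j, R) = -⅐*(-⅘) = 4/35)
(24544 + A(-184, -137))/(-26815 + 4205) = (24544 + 4/35)/(-26815 + 4205) = (859044/35)/(-22610) = (859044/35)*(-1/22610) = -25266/23275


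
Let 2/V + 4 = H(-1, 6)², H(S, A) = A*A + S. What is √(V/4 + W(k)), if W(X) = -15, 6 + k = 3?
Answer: I*√89448018/2442 ≈ 3.8729*I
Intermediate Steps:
k = -3 (k = -6 + 3 = -3)
H(S, A) = S + A² (H(S, A) = A² + S = S + A²)
V = 2/1221 (V = 2/(-4 + (-1 + 6²)²) = 2/(-4 + (-1 + 36)²) = 2/(-4 + 35²) = 2/(-4 + 1225) = 2/1221 ≈ 0.0016380)
√(V/4 + W(k)) = √((2/1221)/4 - 15) = √((2/1221)*(¼) - 15) = √(1/2442 - 15) = √(-36629/2442) = I*√89448018/2442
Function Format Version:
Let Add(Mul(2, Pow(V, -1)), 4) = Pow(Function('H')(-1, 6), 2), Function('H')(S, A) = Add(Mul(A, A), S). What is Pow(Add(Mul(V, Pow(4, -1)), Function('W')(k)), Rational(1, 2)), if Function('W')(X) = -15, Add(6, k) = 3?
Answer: Mul(Rational(1, 2442), I, Pow(89448018, Rational(1, 2))) ≈ Mul(3.8729, I)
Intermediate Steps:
k = -3 (k = Add(-6, 3) = -3)
Function('H')(S, A) = Add(S, Pow(A, 2)) (Function('H')(S, A) = Add(Pow(A, 2), S) = Add(S, Pow(A, 2)))
V = Rational(2, 1221) (V = Mul(2, Pow(Add(-4, Pow(Add(-1, Pow(6, 2)), 2)), -1)) = Mul(2, Pow(Add(-4, Pow(Add(-1, 36), 2)), -1)) = Mul(2, Pow(Add(-4, Pow(35, 2)), -1)) = Mul(2, Pow(Add(-4, 1225), -1)) = Mul(2, Pow(1221, -1)) = Mul(2, Rational(1, 1221)) = Rational(2, 1221) ≈ 0.0016380)
Pow(Add(Mul(V, Pow(4, -1)), Function('W')(k)), Rational(1, 2)) = Pow(Add(Mul(Rational(2, 1221), Pow(4, -1)), -15), Rational(1, 2)) = Pow(Add(Mul(Rational(2, 1221), Rational(1, 4)), -15), Rational(1, 2)) = Pow(Add(Rational(1, 2442), -15), Rational(1, 2)) = Pow(Rational(-36629, 2442), Rational(1, 2)) = Mul(Rational(1, 2442), I, Pow(89448018, Rational(1, 2)))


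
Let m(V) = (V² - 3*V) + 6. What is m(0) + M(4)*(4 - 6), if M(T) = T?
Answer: -2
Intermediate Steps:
m(V) = 6 + V² - 3*V
m(0) + M(4)*(4 - 6) = (6 + 0² - 3*0) + 4*(4 - 6) = (6 + 0 + 0) + 4*(-2) = 6 - 8 = -2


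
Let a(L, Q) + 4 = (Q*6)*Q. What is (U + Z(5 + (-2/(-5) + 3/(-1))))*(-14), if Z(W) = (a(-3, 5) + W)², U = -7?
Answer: -7705446/25 ≈ -3.0822e+5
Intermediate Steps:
a(L, Q) = -4 + 6*Q² (a(L, Q) = -4 + (Q*6)*Q = -4 + (6*Q)*Q = -4 + 6*Q²)
Z(W) = (146 + W)² (Z(W) = ((-4 + 6*5²) + W)² = ((-4 + 6*25) + W)² = ((-4 + 150) + W)² = (146 + W)²)
(U + Z(5 + (-2/(-5) + 3/(-1))))*(-14) = (-7 + (146 + (5 + (-2/(-5) + 3/(-1))))²)*(-14) = (-7 + (146 + (5 + (-2*(-⅕) + 3*(-1))))²)*(-14) = (-7 + (146 + (5 + (⅖ - 3)))²)*(-14) = (-7 + (146 + (5 - 13/5))²)*(-14) = (-7 + (146 + 12/5)²)*(-14) = (-7 + (742/5)²)*(-14) = (-7 + 550564/25)*(-14) = (550389/25)*(-14) = -7705446/25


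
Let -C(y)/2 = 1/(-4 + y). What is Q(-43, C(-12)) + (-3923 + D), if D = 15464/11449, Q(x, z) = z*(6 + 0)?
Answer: -179561505/45796 ≈ -3920.9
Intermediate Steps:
C(y) = -2/(-4 + y)
Q(x, z) = 6*z (Q(x, z) = z*6 = 6*z)
D = 15464/11449 (D = 15464*(1/11449) = 15464/11449 ≈ 1.3507)
Q(-43, C(-12)) + (-3923 + D) = 6*(-2/(-4 - 12)) + (-3923 + 15464/11449) = 6*(-2/(-16)) - 44898963/11449 = 6*(-2*(-1/16)) - 44898963/11449 = 6*(⅛) - 44898963/11449 = ¾ - 44898963/11449 = -179561505/45796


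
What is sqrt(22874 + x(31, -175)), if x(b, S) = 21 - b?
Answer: 4*sqrt(1429) ≈ 151.21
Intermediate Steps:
sqrt(22874 + x(31, -175)) = sqrt(22874 + (21 - 1*31)) = sqrt(22874 + (21 - 31)) = sqrt(22874 - 10) = sqrt(22864) = 4*sqrt(1429)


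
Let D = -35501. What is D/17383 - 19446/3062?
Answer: -223366940/26613373 ≈ -8.3930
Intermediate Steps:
D/17383 - 19446/3062 = -35501/17383 - 19446/3062 = -35501*1/17383 - 19446*1/3062 = -35501/17383 - 9723/1531 = -223366940/26613373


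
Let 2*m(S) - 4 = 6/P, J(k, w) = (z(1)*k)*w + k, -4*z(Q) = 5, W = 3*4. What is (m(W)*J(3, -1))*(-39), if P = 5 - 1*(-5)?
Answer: -24219/40 ≈ -605.47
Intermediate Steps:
W = 12
z(Q) = -5/4 (z(Q) = -1/4*5 = -5/4)
P = 10 (P = 5 + 5 = 10)
J(k, w) = k - 5*k*w/4 (J(k, w) = (-5*k/4)*w + k = -5*k*w/4 + k = k - 5*k*w/4)
m(S) = 23/10 (m(S) = 2 + (6/10)/2 = 2 + (6*(1/10))/2 = 2 + (1/2)*(3/5) = 2 + 3/10 = 23/10)
(m(W)*J(3, -1))*(-39) = (23*((1/4)*3*(4 - 5*(-1)))/10)*(-39) = (23*((1/4)*3*(4 + 5))/10)*(-39) = (23*((1/4)*3*9)/10)*(-39) = ((23/10)*(27/4))*(-39) = (621/40)*(-39) = -24219/40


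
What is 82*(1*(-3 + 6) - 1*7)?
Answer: -328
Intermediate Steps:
82*(1*(-3 + 6) - 1*7) = 82*(1*3 - 7) = 82*(3 - 7) = 82*(-4) = -328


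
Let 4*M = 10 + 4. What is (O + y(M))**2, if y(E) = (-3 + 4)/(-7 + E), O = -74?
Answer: 270400/49 ≈ 5518.4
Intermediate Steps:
M = 7/2 (M = (10 + 4)/4 = (1/4)*14 = 7/2 ≈ 3.5000)
y(E) = 1/(-7 + E)
(O + y(M))**2 = (-74 + 1/(-7 + 7/2))**2 = (-74 + 1/(-7/2))**2 = (-74 - 2/7)**2 = (-520/7)**2 = 270400/49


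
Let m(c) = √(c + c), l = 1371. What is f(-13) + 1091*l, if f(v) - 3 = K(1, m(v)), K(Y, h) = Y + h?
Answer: 1495765 + I*√26 ≈ 1.4958e+6 + 5.099*I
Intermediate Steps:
m(c) = √2*√c (m(c) = √(2*c) = √2*√c)
f(v) = 4 + √2*√v (f(v) = 3 + (1 + √2*√v) = 4 + √2*√v)
f(-13) + 1091*l = (4 + √2*√(-13)) + 1091*1371 = (4 + √2*(I*√13)) + 1495761 = (4 + I*√26) + 1495761 = 1495765 + I*√26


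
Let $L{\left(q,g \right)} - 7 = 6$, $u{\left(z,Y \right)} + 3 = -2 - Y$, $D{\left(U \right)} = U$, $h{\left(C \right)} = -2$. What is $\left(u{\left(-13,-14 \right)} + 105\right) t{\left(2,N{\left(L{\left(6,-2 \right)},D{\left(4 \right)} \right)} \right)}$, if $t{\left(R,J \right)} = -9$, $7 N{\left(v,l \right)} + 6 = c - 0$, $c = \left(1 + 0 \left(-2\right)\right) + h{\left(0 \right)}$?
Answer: $-1026$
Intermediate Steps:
$u{\left(z,Y \right)} = -5 - Y$ ($u{\left(z,Y \right)} = -3 - \left(2 + Y\right) = -5 - Y$)
$L{\left(q,g \right)} = 13$ ($L{\left(q,g \right)} = 7 + 6 = 13$)
$c = -1$ ($c = \left(1 + 0 \left(-2\right)\right) - 2 = \left(1 + 0\right) - 2 = 1 - 2 = -1$)
$N{\left(v,l \right)} = -1$ ($N{\left(v,l \right)} = - \frac{6}{7} + \frac{-1 - 0}{7} = - \frac{6}{7} + \frac{-1 + 0}{7} = - \frac{6}{7} + \frac{1}{7} \left(-1\right) = - \frac{6}{7} - \frac{1}{7} = -1$)
$\left(u{\left(-13,-14 \right)} + 105\right) t{\left(2,N{\left(L{\left(6,-2 \right)},D{\left(4 \right)} \right)} \right)} = \left(\left(-5 - -14\right) + 105\right) \left(-9\right) = \left(\left(-5 + 14\right) + 105\right) \left(-9\right) = \left(9 + 105\right) \left(-9\right) = 114 \left(-9\right) = -1026$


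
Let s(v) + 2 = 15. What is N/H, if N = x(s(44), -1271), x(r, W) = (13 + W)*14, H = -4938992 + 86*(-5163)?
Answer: 8806/2691505 ≈ 0.0032718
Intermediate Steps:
s(v) = 13 (s(v) = -2 + 15 = 13)
H = -5383010 (H = -4938992 - 444018 = -5383010)
x(r, W) = 182 + 14*W
N = -17612 (N = 182 + 14*(-1271) = 182 - 17794 = -17612)
N/H = -17612/(-5383010) = -17612*(-1/5383010) = 8806/2691505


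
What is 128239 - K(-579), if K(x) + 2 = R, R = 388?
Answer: 127853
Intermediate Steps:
K(x) = 386 (K(x) = -2 + 388 = 386)
128239 - K(-579) = 128239 - 1*386 = 128239 - 386 = 127853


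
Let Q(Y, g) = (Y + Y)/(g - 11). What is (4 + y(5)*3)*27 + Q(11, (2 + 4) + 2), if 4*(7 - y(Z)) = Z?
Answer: 6797/12 ≈ 566.42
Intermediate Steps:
y(Z) = 7 - Z/4
Q(Y, g) = 2*Y/(-11 + g) (Q(Y, g) = (2*Y)/(-11 + g) = 2*Y/(-11 + g))
(4 + y(5)*3)*27 + Q(11, (2 + 4) + 2) = (4 + (7 - ¼*5)*3)*27 + 2*11/(-11 + ((2 + 4) + 2)) = (4 + (7 - 5/4)*3)*27 + 2*11/(-11 + (6 + 2)) = (4 + (23/4)*3)*27 + 2*11/(-11 + 8) = (4 + 69/4)*27 + 2*11/(-3) = (85/4)*27 + 2*11*(-⅓) = 2295/4 - 22/3 = 6797/12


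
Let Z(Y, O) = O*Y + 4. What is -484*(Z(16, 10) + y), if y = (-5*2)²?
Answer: -127776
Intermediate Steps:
Z(Y, O) = 4 + O*Y
y = 100 (y = (-10)² = 100)
-484*(Z(16, 10) + y) = -484*((4 + 10*16) + 100) = -484*((4 + 160) + 100) = -484*(164 + 100) = -484*264 = -127776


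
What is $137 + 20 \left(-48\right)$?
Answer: $-823$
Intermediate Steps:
$137 + 20 \left(-48\right) = 137 - 960 = -823$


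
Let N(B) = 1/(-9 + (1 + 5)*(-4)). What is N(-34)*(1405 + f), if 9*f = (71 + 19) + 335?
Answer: -13070/297 ≈ -44.007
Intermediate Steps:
N(B) = -1/33 (N(B) = 1/(-9 + 6*(-4)) = 1/(-9 - 24) = 1/(-33) = -1/33)
f = 425/9 (f = ((71 + 19) + 335)/9 = (90 + 335)/9 = (1/9)*425 = 425/9 ≈ 47.222)
N(-34)*(1405 + f) = -(1405 + 425/9)/33 = -1/33*13070/9 = -13070/297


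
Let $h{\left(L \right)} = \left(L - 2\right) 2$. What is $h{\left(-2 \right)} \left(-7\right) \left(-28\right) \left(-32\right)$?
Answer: $50176$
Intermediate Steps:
$h{\left(L \right)} = -4 + 2 L$ ($h{\left(L \right)} = \left(-2 + L\right) 2 = -4 + 2 L$)
$h{\left(-2 \right)} \left(-7\right) \left(-28\right) \left(-32\right) = \left(-4 + 2 \left(-2\right)\right) \left(-7\right) \left(-28\right) \left(-32\right) = \left(-4 - 4\right) 196 \left(-32\right) = \left(-8\right) \left(-6272\right) = 50176$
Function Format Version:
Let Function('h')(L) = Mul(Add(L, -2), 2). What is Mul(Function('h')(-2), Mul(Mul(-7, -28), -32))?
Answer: 50176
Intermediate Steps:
Function('h')(L) = Add(-4, Mul(2, L)) (Function('h')(L) = Mul(Add(-2, L), 2) = Add(-4, Mul(2, L)))
Mul(Function('h')(-2), Mul(Mul(-7, -28), -32)) = Mul(Add(-4, Mul(2, -2)), Mul(Mul(-7, -28), -32)) = Mul(Add(-4, -4), Mul(196, -32)) = Mul(-8, -6272) = 50176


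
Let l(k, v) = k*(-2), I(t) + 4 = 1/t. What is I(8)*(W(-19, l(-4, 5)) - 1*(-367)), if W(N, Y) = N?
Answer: -2697/2 ≈ -1348.5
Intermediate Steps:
I(t) = -4 + 1/t
l(k, v) = -2*k
I(8)*(W(-19, l(-4, 5)) - 1*(-367)) = (-4 + 1/8)*(-19 - 1*(-367)) = (-4 + ⅛)*(-19 + 367) = -31/8*348 = -2697/2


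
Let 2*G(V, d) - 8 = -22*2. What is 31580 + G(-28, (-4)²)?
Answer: 31562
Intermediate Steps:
G(V, d) = -18 (G(V, d) = 4 + (-22*2)/2 = 4 + (½)*(-44) = 4 - 22 = -18)
31580 + G(-28, (-4)²) = 31580 - 18 = 31562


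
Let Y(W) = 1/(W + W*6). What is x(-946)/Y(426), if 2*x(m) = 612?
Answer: 912492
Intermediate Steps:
Y(W) = 1/(7*W) (Y(W) = 1/(W + 6*W) = 1/(7*W))
x(m) = 306 (x(m) = (½)*612 = 306)
x(-946)/Y(426) = 306/(((⅐)/426)) = 306/(((⅐)*(1/426))) = 306/(1/2982) = 306*2982 = 912492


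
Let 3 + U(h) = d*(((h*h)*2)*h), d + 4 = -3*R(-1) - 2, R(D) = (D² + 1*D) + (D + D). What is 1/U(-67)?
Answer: -⅓ ≈ -0.33333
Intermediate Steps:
R(D) = D² + 3*D (R(D) = (D² + D) + 2*D = (D + D²) + 2*D = D² + 3*D)
d = 0 (d = -4 + (-(-3)*(3 - 1) - 2) = -4 + (-(-3)*2 - 2) = -4 + (-3*(-2) - 2) = -4 + (6 - 2) = -4 + 4 = 0)
U(h) = -3 (U(h) = -3 + 0*(((h*h)*2)*h) = -3 + 0*((h²*2)*h) = -3 + 0*((2*h²)*h) = -3 + 0*(2*h³) = -3 + 0 = -3)
1/U(-67) = 1/(-3) = -⅓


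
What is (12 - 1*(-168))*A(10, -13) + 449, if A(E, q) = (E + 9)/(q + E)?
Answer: -691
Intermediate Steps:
A(E, q) = (9 + E)/(E + q)
(12 - 1*(-168))*A(10, -13) + 449 = (12 - 1*(-168))*((9 + 10)/(10 - 13)) + 449 = (12 + 168)*(19/(-3)) + 449 = 180*(-⅓*19) + 449 = 180*(-19/3) + 449 = -1140 + 449 = -691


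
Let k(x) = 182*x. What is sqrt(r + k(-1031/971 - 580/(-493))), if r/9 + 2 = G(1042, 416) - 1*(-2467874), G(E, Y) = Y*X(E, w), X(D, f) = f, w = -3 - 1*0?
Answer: sqrt(6048980342167866)/16507 ≈ 4711.6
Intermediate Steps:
w = -3 (w = -3 + 0 = -3)
G(E, Y) = -3*Y (G(E, Y) = Y*(-3) = -3*Y)
r = 22199616 (r = -18 + 9*(-3*416 - 1*(-2467874)) = -18 + 9*(-1248 + 2467874) = -18 + 9*2466626 = -18 + 22199634 = 22199616)
sqrt(r + k(-1031/971 - 580/(-493))) = sqrt(22199616 + 182*(-1031/971 - 580/(-493))) = sqrt(22199616 + 182*(-1031*1/971 - 580*(-1/493))) = sqrt(22199616 + 182*(-1031/971 + 20/17)) = sqrt(22199616 + 182*(1893/16507)) = sqrt(22199616 + 344526/16507) = sqrt(366449405838/16507) = sqrt(6048980342167866)/16507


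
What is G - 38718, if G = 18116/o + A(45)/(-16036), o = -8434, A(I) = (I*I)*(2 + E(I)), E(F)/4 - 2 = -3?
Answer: -1309193464127/33811906 ≈ -38720.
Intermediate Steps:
E(F) = -4 (E(F) = 8 + 4*(-3) = 8 - 12 = -4)
A(I) = -2*I**2 (A(I) = (I*I)*(2 - 4) = I**2*(-2) = -2*I**2)
G = -64087619/33811906 (G = 18116/(-8434) - 2*45**2/(-16036) = 18116*(-1/8434) - 2*2025*(-1/16036) = -9058/4217 - 4050*(-1/16036) = -9058/4217 + 2025/8018 = -64087619/33811906 ≈ -1.8954)
G - 38718 = -64087619/33811906 - 38718 = -1309193464127/33811906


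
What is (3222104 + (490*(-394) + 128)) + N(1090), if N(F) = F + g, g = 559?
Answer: 3030821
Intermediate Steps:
N(F) = 559 + F (N(F) = F + 559 = 559 + F)
(3222104 + (490*(-394) + 128)) + N(1090) = (3222104 + (490*(-394) + 128)) + (559 + 1090) = (3222104 + (-193060 + 128)) + 1649 = (3222104 - 192932) + 1649 = 3029172 + 1649 = 3030821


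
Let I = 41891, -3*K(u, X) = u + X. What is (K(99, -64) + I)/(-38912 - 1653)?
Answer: -125638/121695 ≈ -1.0324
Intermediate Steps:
K(u, X) = -X/3 - u/3 (K(u, X) = -(u + X)/3 = -(X + u)/3 = -X/3 - u/3)
(K(99, -64) + I)/(-38912 - 1653) = ((-1/3*(-64) - 1/3*99) + 41891)/(-38912 - 1653) = ((64/3 - 33) + 41891)/(-40565) = (-35/3 + 41891)*(-1/40565) = (125638/3)*(-1/40565) = -125638/121695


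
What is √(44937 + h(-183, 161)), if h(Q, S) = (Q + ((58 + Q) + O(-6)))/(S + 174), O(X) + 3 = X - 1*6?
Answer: 2*√1260736655/335 ≈ 211.98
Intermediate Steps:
O(X) = -9 + X (O(X) = -3 + (X - 1*6) = -3 + (X - 6) = -3 + (-6 + X) = -9 + X)
h(Q, S) = (43 + 2*Q)/(174 + S) (h(Q, S) = (Q + ((58 + Q) + (-9 - 6)))/(S + 174) = (Q + ((58 + Q) - 15))/(174 + S) = (Q + (43 + Q))/(174 + S) = (43 + 2*Q)/(174 + S))
√(44937 + h(-183, 161)) = √(44937 + (43 + 2*(-183))/(174 + 161)) = √(44937 + (43 - 366)/335) = √(44937 + (1/335)*(-323)) = √(44937 - 323/335) = √(15053572/335) = 2*√1260736655/335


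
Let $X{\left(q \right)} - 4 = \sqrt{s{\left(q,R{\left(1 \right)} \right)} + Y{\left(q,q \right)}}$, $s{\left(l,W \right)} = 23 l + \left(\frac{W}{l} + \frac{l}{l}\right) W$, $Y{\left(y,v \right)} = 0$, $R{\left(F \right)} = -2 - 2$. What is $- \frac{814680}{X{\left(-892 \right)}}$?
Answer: $- \frac{181673640}{1144883} + \frac{407340 i \sqrt{255109993}}{1144883} \approx -158.68 + 5682.8 i$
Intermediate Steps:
$R{\left(F \right)} = -4$
$s{\left(l,W \right)} = 23 l + W \left(1 + \frac{W}{l}\right)$ ($s{\left(l,W \right)} = 23 l + \left(\frac{W}{l} + 1\right) W = 23 l + \left(1 + \frac{W}{l}\right) W = 23 l + W \left(1 + \frac{W}{l}\right)$)
$X{\left(q \right)} = 4 + \sqrt{-4 + \frac{16}{q} + 23 q}$ ($X{\left(q \right)} = 4 + \sqrt{\left(-4 + 23 q + \frac{\left(-4\right)^{2}}{q}\right) + 0} = 4 + \sqrt{\left(-4 + 23 q + \frac{16}{q}\right) + 0} = 4 + \sqrt{\left(-4 + \frac{16}{q} + 23 q\right) + 0} = 4 + \sqrt{-4 + \frac{16}{q} + 23 q}$)
$- \frac{814680}{X{\left(-892 \right)}} = - \frac{814680}{4 + \sqrt{-4 + \frac{16}{-892} + 23 \left(-892\right)}} = - \frac{814680}{4 + \sqrt{-4 + 16 \left(- \frac{1}{892}\right) - 20516}} = - \frac{814680}{4 + \sqrt{-4 - \frac{4}{223} - 20516}} = - \frac{814680}{4 + \sqrt{- \frac{4575964}{223}}} = - \frac{814680}{4 + \frac{2 i \sqrt{255109993}}{223}}$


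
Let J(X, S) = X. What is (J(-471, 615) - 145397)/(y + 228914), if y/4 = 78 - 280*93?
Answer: -72934/62533 ≈ -1.1663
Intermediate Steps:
y = -103848 (y = 4*(78 - 280*93) = 4*(78 - 26040) = 4*(-25962) = -103848)
(J(-471, 615) - 145397)/(y + 228914) = (-471 - 145397)/(-103848 + 228914) = -145868/125066 = -145868*1/125066 = -72934/62533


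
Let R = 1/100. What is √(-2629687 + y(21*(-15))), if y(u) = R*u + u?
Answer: I*√263000515/10 ≈ 1621.7*I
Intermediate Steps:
R = 1/100 ≈ 0.010000
y(u) = 101*u/100 (y(u) = u/100 + u = 101*u/100)
√(-2629687 + y(21*(-15))) = √(-2629687 + 101*(21*(-15))/100) = √(-2629687 + (101/100)*(-315)) = √(-2629687 - 6363/20) = √(-52600103/20) = I*√263000515/10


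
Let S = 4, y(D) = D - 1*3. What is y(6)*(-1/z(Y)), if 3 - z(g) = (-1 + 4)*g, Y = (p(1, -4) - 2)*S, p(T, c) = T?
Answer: -⅕ ≈ -0.20000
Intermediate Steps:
y(D) = -3 + D (y(D) = D - 3 = -3 + D)
Y = -4 (Y = (1 - 2)*4 = -1*4 = -4)
z(g) = 3 - 3*g (z(g) = 3 - (-1 + 4)*g = 3 - 3*g)
y(6)*(-1/z(Y)) = (-3 + 6)*(-1/(3 - 3*(-4))) = 3*(-1/(3 + 12)) = 3*(-1/15) = -⅕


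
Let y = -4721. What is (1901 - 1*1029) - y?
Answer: 5593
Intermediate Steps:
(1901 - 1*1029) - y = (1901 - 1*1029) - 1*(-4721) = (1901 - 1029) + 4721 = 872 + 4721 = 5593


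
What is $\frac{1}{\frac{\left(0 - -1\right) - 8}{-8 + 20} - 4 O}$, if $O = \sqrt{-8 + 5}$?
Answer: $- \frac{84}{6961} + \frac{576 i \sqrt{3}}{6961} \approx -0.012067 + 0.14332 i$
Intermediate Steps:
$O = i \sqrt{3}$ ($O = \sqrt{-3} = i \sqrt{3} \approx 1.732 i$)
$\frac{1}{\frac{\left(0 - -1\right) - 8}{-8 + 20} - 4 O} = \frac{1}{\frac{\left(0 - -1\right) - 8}{-8 + 20} - 4 i \sqrt{3}} = \frac{1}{\frac{\left(0 + 1\right) - 8}{12} - 4 i \sqrt{3}} = \frac{1}{\left(1 - 8\right) \frac{1}{12} - 4 i \sqrt{3}} = \frac{1}{\left(-7\right) \frac{1}{12} - 4 i \sqrt{3}} = \frac{1}{- \frac{7}{12} - 4 i \sqrt{3}}$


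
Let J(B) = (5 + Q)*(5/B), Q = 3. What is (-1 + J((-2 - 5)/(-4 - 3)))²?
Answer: 1521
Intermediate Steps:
J(B) = 40/B (J(B) = (5 + 3)*(5/B) = 8*(5/B) = 40/B)
(-1 + J((-2 - 5)/(-4 - 3)))² = (-1 + 40/(((-2 - 5)/(-4 - 3))))² = (-1 + 40/((-7/(-7))))² = (-1 + 40/((-7*(-⅐))))² = (-1 + 40/1)² = (-1 + 40*1)² = (-1 + 40)² = 39² = 1521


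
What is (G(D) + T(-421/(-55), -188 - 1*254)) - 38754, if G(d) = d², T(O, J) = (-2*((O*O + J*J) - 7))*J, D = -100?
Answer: 522473853894/3025 ≈ 1.7272e+8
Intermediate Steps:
T(O, J) = J*(14 - 2*J² - 2*O²) (T(O, J) = (-2*((O² + J²) - 7))*J = (-2*((J² + O²) - 7))*J = (-2*(-7 + J² + O²))*J = (14 - 2*J² - 2*O²)*J = J*(14 - 2*J² - 2*O²))
(G(D) + T(-421/(-55), -188 - 1*254)) - 38754 = ((-100)² + 2*(-188 - 1*254)*(7 - (-188 - 1*254)² - (-421/(-55))²)) - 38754 = (10000 + 2*(-188 - 254)*(7 - (-188 - 254)² - (-421*(-1/55))²)) - 38754 = (10000 + 2*(-442)*(7 - 1*(-442)² - (421/55)²)) - 38754 = (10000 + 2*(-442)*(7 - 1*195364 - 1*177241/3025)) - 38754 = (10000 + 2*(-442)*(7 - 195364 - 177241/3025)) - 38754 = (10000 + 2*(-442)*(-591132166/3025)) - 38754 = (10000 + 522560834744/3025) - 38754 = 522591084744/3025 - 38754 = 522473853894/3025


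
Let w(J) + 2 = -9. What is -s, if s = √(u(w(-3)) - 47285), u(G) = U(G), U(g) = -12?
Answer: -I*√47297 ≈ -217.48*I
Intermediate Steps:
w(J) = -11 (w(J) = -2 - 9 = -11)
u(G) = -12
s = I*√47297 (s = √(-12 - 47285) = √(-47297) = I*√47297 ≈ 217.48*I)
-s = -I*√47297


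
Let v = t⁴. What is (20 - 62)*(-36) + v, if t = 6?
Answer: 2808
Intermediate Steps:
v = 1296 (v = 6⁴ = 1296)
(20 - 62)*(-36) + v = (20 - 62)*(-36) + 1296 = -42*(-36) + 1296 = 1512 + 1296 = 2808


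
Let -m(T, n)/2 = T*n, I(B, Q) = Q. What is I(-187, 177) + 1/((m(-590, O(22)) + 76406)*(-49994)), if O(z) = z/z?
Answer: 686553703667/3878834484 ≈ 177.00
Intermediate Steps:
O(z) = 1
m(T, n) = -2*T*n
I(-187, 177) + 1/((m(-590, O(22)) + 76406)*(-49994)) = 177 + 1/((-2*(-590)*1 + 76406)*(-49994)) = 177 - 1/49994/(1180 + 76406) = 177 - 1/49994/77586 = 177 + (1/77586)*(-1/49994) = 177 - 1/3878834484 = 686553703667/3878834484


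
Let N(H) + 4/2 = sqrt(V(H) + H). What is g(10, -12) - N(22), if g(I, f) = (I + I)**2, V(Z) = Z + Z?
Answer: 402 - sqrt(66) ≈ 393.88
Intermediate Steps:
V(Z) = 2*Z
g(I, f) = 4*I**2 (g(I, f) = (2*I)**2 = 4*I**2)
N(H) = -2 + sqrt(3)*sqrt(H) (N(H) = -2 + sqrt(2*H + H) = -2 + sqrt(3*H) = -2 + sqrt(3)*sqrt(H))
g(10, -12) - N(22) = 4*10**2 - (-2 + sqrt(3)*sqrt(22)) = 4*100 - (-2 + sqrt(66)) = 400 + (2 - sqrt(66)) = 402 - sqrt(66)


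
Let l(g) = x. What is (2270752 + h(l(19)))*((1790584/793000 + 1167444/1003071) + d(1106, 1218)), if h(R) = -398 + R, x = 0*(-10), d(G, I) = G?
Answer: 83480283822262098594/33143137625 ≈ 2.5188e+9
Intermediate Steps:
x = 0
l(g) = 0
(2270752 + h(l(19)))*((1790584/793000 + 1167444/1003071) + d(1106, 1218)) = (2270752 + (-398 + 0))*((1790584/793000 + 1167444/1003071) + 1106) = (2270752 - 398)*((1790584*(1/793000) + 1167444*(1/1003071)) + 1106) = 2270354*((223823/99125 + 389148/334357) + 1106) = 2270354*(113411082311/33143137625 + 1106) = 2270354*(36769721295561/33143137625) = 83480283822262098594/33143137625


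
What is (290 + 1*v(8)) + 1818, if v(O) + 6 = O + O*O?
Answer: 2174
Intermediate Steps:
v(O) = -6 + O + O² (v(O) = -6 + (O + O*O) = -6 + (O + O²) = -6 + O + O²)
(290 + 1*v(8)) + 1818 = (290 + 1*(-6 + 8 + 8²)) + 1818 = (290 + 1*(-6 + 8 + 64)) + 1818 = (290 + 1*66) + 1818 = (290 + 66) + 1818 = 356 + 1818 = 2174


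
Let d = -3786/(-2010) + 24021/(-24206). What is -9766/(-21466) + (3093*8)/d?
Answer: 2153604692343253/77566865083 ≈ 27765.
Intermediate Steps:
d = 7226951/8109010 (d = -3786*(-1/2010) + 24021*(-1/24206) = 631/335 - 24021/24206 = 7226951/8109010 ≈ 0.89122)
-9766/(-21466) + (3093*8)/d = -9766/(-21466) + (3093*8)/(7226951/8109010) = -9766*(-1/21466) + 24744*(8109010/7226951) = 4883/10733 + 200649343440/7226951 = 2153604692343253/77566865083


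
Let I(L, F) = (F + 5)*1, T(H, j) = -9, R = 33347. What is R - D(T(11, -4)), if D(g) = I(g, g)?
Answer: 33351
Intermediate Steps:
I(L, F) = 5 + F (I(L, F) = (5 + F)*1 = 5 + F)
D(g) = 5 + g
R - D(T(11, -4)) = 33347 - (5 - 9) = 33347 - 1*(-4) = 33347 + 4 = 33351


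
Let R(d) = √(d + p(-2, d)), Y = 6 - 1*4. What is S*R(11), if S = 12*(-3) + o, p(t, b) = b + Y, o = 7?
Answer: -58*√6 ≈ -142.07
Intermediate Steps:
Y = 2 (Y = 6 - 4 = 2)
p(t, b) = 2 + b (p(t, b) = b + 2 = 2 + b)
R(d) = √(2 + 2*d) (R(d) = √(d + (2 + d)) = √(2 + 2*d))
S = -29 (S = 12*(-3) + 7 = -36 + 7 = -29)
S*R(11) = -29*√(2 + 2*11) = -29*√(2 + 22) = -58*√6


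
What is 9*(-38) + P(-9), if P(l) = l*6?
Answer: -396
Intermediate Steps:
P(l) = 6*l
9*(-38) + P(-9) = 9*(-38) + 6*(-9) = -342 - 54 = -396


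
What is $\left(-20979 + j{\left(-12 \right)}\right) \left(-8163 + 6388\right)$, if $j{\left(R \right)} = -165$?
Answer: $37530600$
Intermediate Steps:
$\left(-20979 + j{\left(-12 \right)}\right) \left(-8163 + 6388\right) = \left(-20979 - 165\right) \left(-8163 + 6388\right) = \left(-21144\right) \left(-1775\right) = 37530600$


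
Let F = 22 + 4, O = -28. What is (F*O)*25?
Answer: -18200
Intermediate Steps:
F = 26
(F*O)*25 = (26*(-28))*25 = -728*25 = -18200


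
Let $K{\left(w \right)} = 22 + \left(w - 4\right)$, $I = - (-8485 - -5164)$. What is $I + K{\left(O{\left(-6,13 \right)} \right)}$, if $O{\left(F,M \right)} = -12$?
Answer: $3327$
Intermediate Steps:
$I = 3321$ ($I = - (-8485 + 5164) = \left(-1\right) \left(-3321\right) = 3321$)
$K{\left(w \right)} = 18 + w$ ($K{\left(w \right)} = 22 + \left(-4 + w\right) = 18 + w$)
$I + K{\left(O{\left(-6,13 \right)} \right)} = 3321 + \left(18 - 12\right) = 3321 + 6 = 3327$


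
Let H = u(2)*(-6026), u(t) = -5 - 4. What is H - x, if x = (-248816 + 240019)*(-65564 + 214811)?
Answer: 1312980093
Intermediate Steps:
x = -1312925859 (x = -8797*149247 = -1312925859)
u(t) = -9
H = 54234 (H = -9*(-6026) = 54234)
H - x = 54234 - 1*(-1312925859) = 54234 + 1312925859 = 1312980093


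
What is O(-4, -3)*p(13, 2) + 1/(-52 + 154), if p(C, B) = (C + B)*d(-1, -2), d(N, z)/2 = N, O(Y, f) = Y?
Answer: 12241/102 ≈ 120.01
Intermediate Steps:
d(N, z) = 2*N
p(C, B) = -2*B - 2*C (p(C, B) = (C + B)*(2*(-1)) = (B + C)*(-2) = -2*B - 2*C)
O(-4, -3)*p(13, 2) + 1/(-52 + 154) = -4*(-2*2 - 2*13) + 1/(-52 + 154) = -4*(-4 - 26) + 1/102 = -4*(-30) + 1/102 = 120 + 1/102 = 12241/102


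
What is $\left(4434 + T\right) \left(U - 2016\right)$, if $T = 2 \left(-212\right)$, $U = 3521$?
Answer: $6035050$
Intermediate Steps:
$T = -424$
$\left(4434 + T\right) \left(U - 2016\right) = \left(4434 - 424\right) \left(3521 - 2016\right) = 4010 \cdot 1505 = 6035050$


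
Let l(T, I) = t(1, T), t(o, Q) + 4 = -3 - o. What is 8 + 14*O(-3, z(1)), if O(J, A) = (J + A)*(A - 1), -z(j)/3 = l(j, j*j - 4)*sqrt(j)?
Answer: 6770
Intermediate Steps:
t(o, Q) = -7 - o (t(o, Q) = -4 + (-3 - o) = -7 - o)
l(T, I) = -8 (l(T, I) = -7 - 1*1 = -7 - 1 = -8)
z(j) = 24*sqrt(j) (z(j) = -(-24)*sqrt(j) = 24*sqrt(j))
O(J, A) = (-1 + A)*(A + J) (O(J, A) = (A + J)*(-1 + A) = (-1 + A)*(A + J))
8 + 14*O(-3, z(1)) = 8 + 14*((24*sqrt(1))**2 - 24*sqrt(1) - 1*(-3) + (24*sqrt(1))*(-3)) = 8 + 14*((24*1)**2 - 24 + 3 + (24*1)*(-3)) = 8 + 14*(24**2 - 1*24 + 3 + 24*(-3)) = 8 + 14*(576 - 24 + 3 - 72) = 8 + 14*483 = 8 + 6762 = 6770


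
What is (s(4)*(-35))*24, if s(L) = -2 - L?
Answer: 5040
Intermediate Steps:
(s(4)*(-35))*24 = ((-2 - 1*4)*(-35))*24 = ((-2 - 4)*(-35))*24 = -6*(-35)*24 = 210*24 = 5040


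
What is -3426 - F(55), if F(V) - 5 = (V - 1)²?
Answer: -6347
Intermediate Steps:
F(V) = 5 + (-1 + V)² (F(V) = 5 + (V - 1)² = 5 + (-1 + V)²)
-3426 - F(55) = -3426 - (5 + (-1 + 55)²) = -3426 - (5 + 54²) = -3426 - (5 + 2916) = -3426 - 1*2921 = -3426 - 2921 = -6347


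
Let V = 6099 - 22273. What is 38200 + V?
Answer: 22026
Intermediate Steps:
V = -16174
38200 + V = 38200 - 16174 = 22026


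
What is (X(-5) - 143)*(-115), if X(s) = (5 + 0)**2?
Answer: 13570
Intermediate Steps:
X(s) = 25 (X(s) = 5**2 = 25)
(X(-5) - 143)*(-115) = (25 - 143)*(-115) = -118*(-115) = 13570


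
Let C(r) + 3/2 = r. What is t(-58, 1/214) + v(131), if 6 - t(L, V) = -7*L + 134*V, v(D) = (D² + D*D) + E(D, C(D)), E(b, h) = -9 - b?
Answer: 3614607/107 ≈ 33781.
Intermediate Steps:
C(r) = -3/2 + r
v(D) = -9 - D + 2*D² (v(D) = (D² + D*D) + (-9 - D) = (D² + D²) + (-9 - D) = 2*D² + (-9 - D) = -9 - D + 2*D²)
t(L, V) = 6 - 134*V + 7*L (t(L, V) = 6 - (-7*L + 134*V) = 6 + (-134*V + 7*L) = 6 - 134*V + 7*L)
t(-58, 1/214) + v(131) = (6 - 134/214 + 7*(-58)) + (-9 - 1*131 + 2*131²) = (6 - 134*1/214 - 406) + (-9 - 131 + 2*17161) = (6 - 67/107 - 406) + (-9 - 131 + 34322) = -42867/107 + 34182 = 3614607/107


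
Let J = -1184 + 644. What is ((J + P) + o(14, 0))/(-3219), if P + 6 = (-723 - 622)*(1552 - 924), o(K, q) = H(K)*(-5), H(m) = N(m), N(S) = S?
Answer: 845276/3219 ≈ 262.59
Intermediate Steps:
J = -540
H(m) = m
o(K, q) = -5*K (o(K, q) = K*(-5) = -5*K)
P = -844666 (P = -6 + (-723 - 622)*(1552 - 924) = -6 - 1345*628 = -6 - 844660 = -844666)
((J + P) + o(14, 0))/(-3219) = ((-540 - 844666) - 5*14)/(-3219) = (-845206 - 70)*(-1/3219) = -845276*(-1/3219) = 845276/3219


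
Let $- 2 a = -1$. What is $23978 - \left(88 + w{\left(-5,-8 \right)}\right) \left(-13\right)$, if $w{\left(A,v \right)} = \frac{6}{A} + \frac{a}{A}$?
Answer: $\frac{251051}{10} \approx 25105.0$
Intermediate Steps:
$a = \frac{1}{2}$ ($a = \left(- \frac{1}{2}\right) \left(-1\right) = \frac{1}{2} \approx 0.5$)
$w{\left(A,v \right)} = \frac{13}{2 A}$ ($w{\left(A,v \right)} = \frac{6}{A} + \frac{1}{2 A} = \frac{13}{2 A}$)
$23978 - \left(88 + w{\left(-5,-8 \right)}\right) \left(-13\right) = 23978 - \left(88 + \frac{13}{2 \left(-5\right)}\right) \left(-13\right) = 23978 - \left(88 + \frac{13}{2} \left(- \frac{1}{5}\right)\right) \left(-13\right) = 23978 - \left(88 - \frac{13}{10}\right) \left(-13\right) = 23978 - \frac{867}{10} \left(-13\right) = 23978 - - \frac{11271}{10} = 23978 + \frac{11271}{10} = \frac{251051}{10}$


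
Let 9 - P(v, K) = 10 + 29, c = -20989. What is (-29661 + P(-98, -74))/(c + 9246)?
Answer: 29691/11743 ≈ 2.5284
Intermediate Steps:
P(v, K) = -30 (P(v, K) = 9 - (10 + 29) = 9 - 1*39 = 9 - 39 = -30)
(-29661 + P(-98, -74))/(c + 9246) = (-29661 - 30)/(-20989 + 9246) = -29691/(-11743) = -29691*(-1/11743) = 29691/11743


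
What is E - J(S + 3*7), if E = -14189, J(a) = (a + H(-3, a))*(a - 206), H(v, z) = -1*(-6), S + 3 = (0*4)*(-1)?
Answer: -9677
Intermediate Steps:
S = -3 (S = -3 + (0*4)*(-1) = -3 + 0*(-1) = -3 + 0 = -3)
H(v, z) = 6
J(a) = (-206 + a)*(6 + a) (J(a) = (a + 6)*(a - 206) = (6 + a)*(-206 + a) = (-206 + a)*(6 + a))
E - J(S + 3*7) = -14189 - (-1236 + (-3 + 3*7)² - 200*(-3 + 3*7)) = -14189 - (-1236 + (-3 + 21)² - 200*(-3 + 21)) = -14189 - (-1236 + 18² - 200*18) = -14189 - (-1236 + 324 - 3600) = -14189 - 1*(-4512) = -14189 + 4512 = -9677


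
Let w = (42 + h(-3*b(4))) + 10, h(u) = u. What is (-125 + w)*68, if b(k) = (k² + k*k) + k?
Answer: -12308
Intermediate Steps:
b(k) = k + 2*k² (b(k) = (k² + k²) + k = 2*k² + k = k + 2*k²)
w = -56 (w = (42 - 12*(1 + 2*4)) + 10 = (42 - 12*(1 + 8)) + 10 = (42 - 12*9) + 10 = (42 - 3*36) + 10 = (42 - 108) + 10 = -66 + 10 = -56)
(-125 + w)*68 = (-125 - 56)*68 = -181*68 = -12308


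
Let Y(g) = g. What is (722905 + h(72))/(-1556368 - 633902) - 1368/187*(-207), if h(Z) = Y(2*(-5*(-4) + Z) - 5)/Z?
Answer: 44646963395047/29489795280 ≈ 1514.0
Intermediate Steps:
h(Z) = (35 + 2*Z)/Z (h(Z) = (2*(-5*(-4) + Z) - 5)/Z = (2*(20 + Z) - 5)/Z = ((40 + 2*Z) - 5)/Z = (35 + 2*Z)/Z)
(722905 + h(72))/(-1556368 - 633902) - 1368/187*(-207) = (722905 + (2 + 35/72))/(-1556368 - 633902) - 1368/187*(-207) = (722905 + (2 + 35*(1/72)))/(-2190270) - 1368*(1/187)*(-207) = (722905 + (2 + 35/72))*(-1/2190270) - 1368*(-207)/187 = (722905 + 179/72)*(-1/2190270) - 1*(-283176/187) = (52049339/72)*(-1/2190270) + 283176/187 = -52049339/157699440 + 283176/187 = 44646963395047/29489795280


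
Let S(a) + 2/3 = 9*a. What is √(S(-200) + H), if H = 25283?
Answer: √211341/3 ≈ 153.24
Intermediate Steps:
S(a) = -⅔ + 9*a
√(S(-200) + H) = √((-⅔ + 9*(-200)) + 25283) = √((-⅔ - 1800) + 25283) = √(-5402/3 + 25283) = √(70447/3) = √211341/3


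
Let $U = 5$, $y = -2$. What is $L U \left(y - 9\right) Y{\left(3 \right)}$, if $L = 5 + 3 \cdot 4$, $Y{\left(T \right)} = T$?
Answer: $-2805$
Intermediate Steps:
$L = 17$ ($L = 5 + 12 = 17$)
$L U \left(y - 9\right) Y{\left(3 \right)} = 17 \cdot 5 \left(-2 - 9\right) 3 = 85 \left(-2 - 9\right) 3 = 85 \left(\left(-11\right) 3\right) = 85 \left(-33\right) = -2805$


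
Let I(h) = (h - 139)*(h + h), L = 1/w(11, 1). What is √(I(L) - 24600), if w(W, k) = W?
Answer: 2*I*√744914/11 ≈ 156.92*I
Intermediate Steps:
L = 1/11 ≈ 0.090909
I(h) = 2*h*(-139 + h) (I(h) = (-139 + h)*(2*h) = 2*h*(-139 + h))
√(I(L) - 24600) = √(2*(1/11)*(-139 + 1/11) - 24600) = √(2*(1/11)*(-1528/11) - 24600) = √(-3056/121 - 24600) = √(-2979656/121) = 2*I*√744914/11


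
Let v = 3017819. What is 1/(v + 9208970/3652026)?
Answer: 1826013/5510581330132 ≈ 3.3136e-7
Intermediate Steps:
1/(v + 9208970/3652026) = 1/(3017819 + 9208970/3652026) = 1/(3017819 + 9208970*(1/3652026)) = 1/(3017819 + 4604485/1826013) = 1/(5510581330132/1826013) = 1826013/5510581330132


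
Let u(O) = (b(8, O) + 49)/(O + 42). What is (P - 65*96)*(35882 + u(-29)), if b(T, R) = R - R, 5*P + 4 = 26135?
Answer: -472952907/13 ≈ -3.6381e+7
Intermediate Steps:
P = 26131/5 (P = -⅘ + (⅕)*26135 = -⅘ + 5227 = 26131/5 ≈ 5226.2)
b(T, R) = 0
u(O) = 49/(42 + O) (u(O) = (0 + 49)/(O + 42) = 49/(42 + O))
(P - 65*96)*(35882 + u(-29)) = (26131/5 - 65*96)*(35882 + 49/(42 - 29)) = (26131/5 - 6240)*(35882 + 49/13) = -5069*(35882 + 49*(1/13))/5 = -5069*(35882 + 49/13)/5 = -5069/5*466515/13 = -472952907/13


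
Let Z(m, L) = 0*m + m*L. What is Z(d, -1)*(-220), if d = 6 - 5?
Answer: 220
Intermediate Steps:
d = 1
Z(m, L) = L*m (Z(m, L) = 0 + L*m = L*m)
Z(d, -1)*(-220) = -1*1*(-220) = -1*(-220) = 220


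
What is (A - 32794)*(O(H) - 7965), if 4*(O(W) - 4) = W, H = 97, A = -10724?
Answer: 690782973/2 ≈ 3.4539e+8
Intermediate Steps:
O(W) = 4 + W/4
(A - 32794)*(O(H) - 7965) = (-10724 - 32794)*((4 + (¼)*97) - 7965) = -43518*((4 + 97/4) - 7965) = -43518*(113/4 - 7965) = -43518*(-31747/4) = 690782973/2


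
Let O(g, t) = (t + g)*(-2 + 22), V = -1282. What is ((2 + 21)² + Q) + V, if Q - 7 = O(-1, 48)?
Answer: 194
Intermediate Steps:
O(g, t) = 20*g + 20*t (O(g, t) = (g + t)*20 = 20*g + 20*t)
Q = 947 (Q = 7 + (20*(-1) + 20*48) = 7 + (-20 + 960) = 7 + 940 = 947)
((2 + 21)² + Q) + V = ((2 + 21)² + 947) - 1282 = (23² + 947) - 1282 = (529 + 947) - 1282 = 1476 - 1282 = 194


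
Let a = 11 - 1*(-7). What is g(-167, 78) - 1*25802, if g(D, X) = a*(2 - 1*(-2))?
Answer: -25730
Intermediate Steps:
a = 18 (a = 11 + 7 = 18)
g(D, X) = 72 (g(D, X) = 18*(2 - 1*(-2)) = 18*(2 + 2) = 18*4 = 72)
g(-167, 78) - 1*25802 = 72 - 1*25802 = 72 - 25802 = -25730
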